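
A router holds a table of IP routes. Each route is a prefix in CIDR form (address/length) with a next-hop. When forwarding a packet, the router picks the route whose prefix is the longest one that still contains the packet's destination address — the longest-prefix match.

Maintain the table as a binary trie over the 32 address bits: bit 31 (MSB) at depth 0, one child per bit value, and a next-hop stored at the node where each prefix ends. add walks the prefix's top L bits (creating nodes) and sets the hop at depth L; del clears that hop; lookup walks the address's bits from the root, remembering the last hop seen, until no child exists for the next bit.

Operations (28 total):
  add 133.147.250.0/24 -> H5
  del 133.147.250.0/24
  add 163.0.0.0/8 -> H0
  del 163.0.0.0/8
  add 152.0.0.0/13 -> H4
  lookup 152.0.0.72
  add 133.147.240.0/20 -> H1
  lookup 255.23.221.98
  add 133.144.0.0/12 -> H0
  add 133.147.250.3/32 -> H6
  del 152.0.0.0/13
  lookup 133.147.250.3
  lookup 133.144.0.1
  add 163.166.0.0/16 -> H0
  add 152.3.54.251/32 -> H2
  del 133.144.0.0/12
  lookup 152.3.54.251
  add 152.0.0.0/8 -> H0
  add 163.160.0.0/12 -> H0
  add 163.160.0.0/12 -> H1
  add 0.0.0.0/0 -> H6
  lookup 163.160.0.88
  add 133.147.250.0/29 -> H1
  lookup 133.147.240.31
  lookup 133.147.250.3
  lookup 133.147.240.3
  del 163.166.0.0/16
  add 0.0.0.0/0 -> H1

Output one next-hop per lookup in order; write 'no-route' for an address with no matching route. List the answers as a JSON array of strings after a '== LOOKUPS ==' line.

Trace:
  add 133.147.250.0/24 -> H5 at depth 24
  del 133.147.250.0/24 (clear depth 24)
  add 163.0.0.0/8 -> H0 at depth 8
  del 163.0.0.0/8 (clear depth 8)
  add 152.0.0.0/13 -> H4 at depth 13
  lookup 152.0.0.72: bits 1001100000000 walk d0:-→d1:-→d2:-→d3:-→d4:-→d5:-→d6:-→d7:-→d8:-→d9:-→d10:-→d11:-→d12:-→d13:H4 -> H4
  add 133.147.240.0/20 -> H1 at depth 20
  lookup 255.23.221.98: bits 1 walk d0:-→d1:- -> no-route
  add 133.144.0.0/12 -> H0 at depth 12
  add 133.147.250.3/32 -> H6 at depth 32
  del 152.0.0.0/13 (clear depth 13)
  lookup 133.147.250.3: bits 10000101100100111111101000000011 walk d0:-→d1:-→d2:-→d3:-→d4:-→d5:-→d6:-→d7:-→d8:-→d9:-→d10:-→d11:-→d12:H0→d13:-→d14:-→d15:-→d16:-→d17:-→d18:-→d19:-→d20:H1→d21:-→d22:-→d23:-→d24:-→d25:-→d26:-→d27:-→d28:-→d29:-→d30:-→d31:-→d32:H6 -> H6
  lookup 133.144.0.1: bits 10000101100100 walk d0:-→d1:-→d2:-→d3:-→d4:-→d5:-→d6:-→d7:-→d8:-→d9:-→d10:-→d11:-→d12:H0→d13:-→d14:- -> H0
  add 163.166.0.0/16 -> H0 at depth 16
  add 152.3.54.251/32 -> H2 at depth 32
  del 133.144.0.0/12 (clear depth 12)
  lookup 152.3.54.251: bits 10011000000000110011011011111011 walk d0:-→d1:-→d2:-→d3:-→d4:-→d5:-→d6:-→d7:-→d8:-→d9:-→d10:-→d11:-→d12:-→d13:-→d14:-→d15:-→d16:-→d17:-→d18:-→d19:-→d20:-→d21:-→d22:-→d23:-→d24:-→d25:-→d26:-→d27:-→d28:-→d29:-→d30:-→d31:-→d32:H2 -> H2
  add 152.0.0.0/8 -> H0 at depth 8
  add 163.160.0.0/12 -> H0 at depth 12
  add 163.160.0.0/12 -> H1 at depth 12
  add 0.0.0.0/0 -> H6 at depth 0
  lookup 163.160.0.88: bits 1010001110100 walk d0:H6→d1:-→d2:-→d3:-→d4:-→d5:-→d6:-→d7:-→d8:-→d9:-→d10:-→d11:-→d12:H1→d13:- -> H1
  add 133.147.250.0/29 -> H1 at depth 29
  lookup 133.147.240.31: bits 10000101100100111111 walk d0:H6→d1:-→d2:-→d3:-→d4:-→d5:-→d6:-→d7:-→d8:-→d9:-→d10:-→d11:-→d12:-→d13:-→d14:-→d15:-→d16:-→d17:-→d18:-→d19:-→d20:H1 -> H1
  lookup 133.147.250.3: bits 10000101100100111111101000000011 walk d0:H6→d1:-→d2:-→d3:-→d4:-→d5:-→d6:-→d7:-→d8:-→d9:-→d10:-→d11:-→d12:-→d13:-→d14:-→d15:-→d16:-→d17:-→d18:-→d19:-→d20:H1→d21:-→d22:-→d23:-→d24:-→d25:-→d26:-→d27:-→d28:-→d29:H1→d30:-→d31:-→d32:H6 -> H6
  lookup 133.147.240.3: bits 10000101100100111111 walk d0:H6→d1:-→d2:-→d3:-→d4:-→d5:-→d6:-→d7:-→d8:-→d9:-→d10:-→d11:-→d12:-→d13:-→d14:-→d15:-→d16:-→d17:-→d18:-→d19:-→d20:H1 -> H1
  del 163.166.0.0/16 (clear depth 16)
  add 0.0.0.0/0 -> H1 at depth 0

== LOOKUPS ==
["H4","no-route","H6","H0","H2","H1","H1","H6","H1"]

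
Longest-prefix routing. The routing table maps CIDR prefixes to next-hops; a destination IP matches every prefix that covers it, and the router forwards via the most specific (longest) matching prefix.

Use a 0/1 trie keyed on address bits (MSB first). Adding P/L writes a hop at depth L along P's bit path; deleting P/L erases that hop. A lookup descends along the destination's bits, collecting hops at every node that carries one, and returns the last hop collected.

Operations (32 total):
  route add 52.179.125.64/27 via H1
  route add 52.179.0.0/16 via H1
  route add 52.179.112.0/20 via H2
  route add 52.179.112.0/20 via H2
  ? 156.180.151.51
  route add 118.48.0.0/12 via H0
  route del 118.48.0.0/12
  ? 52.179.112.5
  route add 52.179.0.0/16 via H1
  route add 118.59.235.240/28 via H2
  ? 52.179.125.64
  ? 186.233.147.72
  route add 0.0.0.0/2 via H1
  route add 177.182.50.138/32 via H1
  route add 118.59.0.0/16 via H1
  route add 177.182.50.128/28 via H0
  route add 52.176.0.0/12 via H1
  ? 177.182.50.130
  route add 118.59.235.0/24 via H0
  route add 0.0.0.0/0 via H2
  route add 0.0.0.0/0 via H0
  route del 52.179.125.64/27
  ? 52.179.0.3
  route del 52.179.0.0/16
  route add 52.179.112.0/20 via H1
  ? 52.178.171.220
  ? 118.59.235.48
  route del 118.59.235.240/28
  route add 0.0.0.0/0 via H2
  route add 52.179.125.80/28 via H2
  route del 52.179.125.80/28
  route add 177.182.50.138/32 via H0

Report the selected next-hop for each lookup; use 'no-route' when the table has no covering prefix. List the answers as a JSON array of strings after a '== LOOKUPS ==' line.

Process each operation:
  add 52.179.125.64/27 -> H1 at depth 27
  add 52.179.0.0/16 -> H1 at depth 16
  add 52.179.112.0/20 -> H2 at depth 20
  add 52.179.112.0/20 -> H2 at depth 20
  lookup 156.180.151.51: bits ε walk d0:- -> no-route
  add 118.48.0.0/12 -> H0 at depth 12
  - 118.48.0.0/12 clear@12
  lookup 52.179.112.5: bits 00110100101100110111 walk d0:-→d1:-→d2:-→d3:-→d4:-→d5:-→d6:-→d7:-→d8:-→d9:-→d10:-→d11:-→d12:-→d13:-→d14:-→d15:-→d16:H1→d17:-→d18:-→d19:-→d20:H2 -> H2
  add 52.179.0.0/16 -> H1 at depth 16
  add 118.59.235.240/28 -> H2 at depth 28
  lookup 52.179.125.64: bits 001101001011001101111101010 walk d0:-→d1:-→d2:-→d3:-→d4:-→d5:-→d6:-→d7:-→d8:-→d9:-→d10:-→d11:-→d12:-→d13:-→d14:-→d15:-→d16:H1→d17:-→d18:-→d19:-→d20:H2→d21:-→d22:-→d23:-→d24:-→d25:-→d26:-→d27:H1 -> H1
  lookup 186.233.147.72: bits ε walk d0:- -> no-route
  add 0.0.0.0/2 -> H1 at depth 2
  add 177.182.50.138/32 -> H1 at depth 32
  add 118.59.0.0/16 -> H1 at depth 16
  add 177.182.50.128/28 -> H0 at depth 28
  add 52.176.0.0/12 -> H1 at depth 12
  lookup 177.182.50.130: bits 1011000110110110001100101000 walk d0:-→d1:-→d2:-→d3:-→d4:-→d5:-→d6:-→d7:-→d8:-→d9:-→d10:-→d11:-→d12:-→d13:-→d14:-→d15:-→d16:-→d17:-→d18:-→d19:-→d20:-→d21:-→d22:-→d23:-→d24:-→d25:-→d26:-→d27:-→d28:H0 -> H0
  add 118.59.235.0/24 -> H0 at depth 24
  add 0.0.0.0/0 -> H2 at depth 0
  add 0.0.0.0/0 -> H0 at depth 0
  - 52.179.125.64/27 clear@27
  lookup 52.179.0.3: bits 00110100101100110 walk d0:H0→d1:-→d2:H1→d3:-→d4:-→d5:-→d6:-→d7:-→d8:-→d9:-→d10:-→d11:-→d12:H1→d13:-→d14:-→d15:-→d16:H1→d17:- -> H1
  - 52.179.0.0/16 clear@16
  add 52.179.112.0/20 -> H1 at depth 20
  lookup 52.178.171.220: bits 001101001011001 walk d0:H0→d1:-→d2:H1→d3:-→d4:-→d5:-→d6:-→d7:-→d8:-→d9:-→d10:-→d11:-→d12:H1→d13:-→d14:-→d15:- -> H1
  lookup 118.59.235.48: bits 011101100011101111101011 walk d0:H0→d1:-→d2:-→d3:-→d4:-→d5:-→d6:-→d7:-→d8:-→d9:-→d10:-→d11:-→d12:-→d13:-→d14:-→d15:-→d16:H1→d17:-→d18:-→d19:-→d20:-→d21:-→d22:-→d23:-→d24:H0 -> H0
  - 118.59.235.240/28 clear@28
  add 0.0.0.0/0 -> H2 at depth 0
  add 52.179.125.80/28 -> H2 at depth 28
  - 52.179.125.80/28 clear@28
  add 177.182.50.138/32 -> H0 at depth 32

== LOOKUPS ==
["no-route","H2","H1","no-route","H0","H1","H1","H0"]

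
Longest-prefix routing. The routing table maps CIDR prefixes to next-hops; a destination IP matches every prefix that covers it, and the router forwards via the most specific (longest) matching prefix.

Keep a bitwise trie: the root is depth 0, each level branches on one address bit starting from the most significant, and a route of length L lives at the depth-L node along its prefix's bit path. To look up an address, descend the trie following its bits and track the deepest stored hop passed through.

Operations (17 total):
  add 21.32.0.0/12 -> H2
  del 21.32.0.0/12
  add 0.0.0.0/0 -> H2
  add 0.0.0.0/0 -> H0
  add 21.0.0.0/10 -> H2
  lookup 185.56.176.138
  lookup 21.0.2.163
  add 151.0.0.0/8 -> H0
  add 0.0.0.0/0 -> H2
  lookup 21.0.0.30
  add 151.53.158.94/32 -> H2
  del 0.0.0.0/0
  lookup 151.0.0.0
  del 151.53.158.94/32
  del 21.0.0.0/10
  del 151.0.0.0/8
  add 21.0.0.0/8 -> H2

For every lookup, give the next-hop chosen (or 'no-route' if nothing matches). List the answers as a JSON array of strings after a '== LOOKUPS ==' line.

Process each operation:
  + 21.32.0.0/12 (H2) depth=12
  del 21.32.0.0/12 (clear depth 12)
  + 0.0.0.0/0 (H2) depth=0
  + 0.0.0.0/0 (H0) depth=0
  + 21.0.0.0/10 (H2) depth=10
  Q 185.56.176.138: descend ε ; hops seen [H0] ; pick H0
  Q 21.0.2.163: descend 0001010100 ; hops seen [H0,H2] ; pick H2
  + 151.0.0.0/8 (H0) depth=8
  + 0.0.0.0/0 (H2) depth=0
  Q 21.0.0.30: descend 0001010100 ; hops seen [H2,H2] ; pick H2
  + 151.53.158.94/32 (H2) depth=32
  del 0.0.0.0/0 (clear depth 0)
  Q 151.0.0.0: descend 1001011100 ; hops seen [H0] ; pick H0
  del 151.53.158.94/32 (clear depth 32)
  del 21.0.0.0/10 (clear depth 10)
  del 151.0.0.0/8 (clear depth 8)
  + 21.0.0.0/8 (H2) depth=8

== LOOKUPS ==
["H0","H2","H2","H0"]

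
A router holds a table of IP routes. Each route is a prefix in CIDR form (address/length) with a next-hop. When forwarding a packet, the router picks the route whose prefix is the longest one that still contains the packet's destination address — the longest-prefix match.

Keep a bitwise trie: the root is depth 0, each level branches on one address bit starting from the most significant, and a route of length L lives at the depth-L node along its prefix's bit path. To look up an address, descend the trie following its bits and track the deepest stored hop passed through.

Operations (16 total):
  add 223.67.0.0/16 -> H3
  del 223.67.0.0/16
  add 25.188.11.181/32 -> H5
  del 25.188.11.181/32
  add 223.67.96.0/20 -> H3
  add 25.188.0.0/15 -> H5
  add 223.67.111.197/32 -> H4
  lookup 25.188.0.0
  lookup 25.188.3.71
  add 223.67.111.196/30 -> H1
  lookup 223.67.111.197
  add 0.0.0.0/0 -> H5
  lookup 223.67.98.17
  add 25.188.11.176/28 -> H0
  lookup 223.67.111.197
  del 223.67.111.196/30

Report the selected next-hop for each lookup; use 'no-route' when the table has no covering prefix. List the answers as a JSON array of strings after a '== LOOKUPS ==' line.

Trace:
  add 223.67.0.0/16 -> H3 at depth 16
  del 223.67.0.0/16 (clear depth 16)
  add 25.188.11.181/32 -> H5 at depth 32
  del 25.188.11.181/32 (clear depth 32)
  add 223.67.96.0/20 -> H3 at depth 20
  add 25.188.0.0/15 -> H5 at depth 15
  add 223.67.111.197/32 -> H4 at depth 32
  Q 25.188.0.0: descend 00011001101111000000 ; hops seen [H5] ; pick H5
  Q 25.188.3.71: descend 00011001101111000000 ; hops seen [H5] ; pick H5
  add 223.67.111.196/30 -> H1 at depth 30
  Q 223.67.111.197: descend 11011111010000110110111111000101 ; hops seen [H3,H1,H4] ; pick H4
  add 0.0.0.0/0 -> H5 at depth 0
  Q 223.67.98.17: descend 11011111010000110110 ; hops seen [H5,H3] ; pick H3
  add 25.188.11.176/28 -> H0 at depth 28
  Q 223.67.111.197: descend 11011111010000110110111111000101 ; hops seen [H5,H3,H1,H4] ; pick H4
  del 223.67.111.196/30 (clear depth 30)

== LOOKUPS ==
["H5","H5","H4","H3","H4"]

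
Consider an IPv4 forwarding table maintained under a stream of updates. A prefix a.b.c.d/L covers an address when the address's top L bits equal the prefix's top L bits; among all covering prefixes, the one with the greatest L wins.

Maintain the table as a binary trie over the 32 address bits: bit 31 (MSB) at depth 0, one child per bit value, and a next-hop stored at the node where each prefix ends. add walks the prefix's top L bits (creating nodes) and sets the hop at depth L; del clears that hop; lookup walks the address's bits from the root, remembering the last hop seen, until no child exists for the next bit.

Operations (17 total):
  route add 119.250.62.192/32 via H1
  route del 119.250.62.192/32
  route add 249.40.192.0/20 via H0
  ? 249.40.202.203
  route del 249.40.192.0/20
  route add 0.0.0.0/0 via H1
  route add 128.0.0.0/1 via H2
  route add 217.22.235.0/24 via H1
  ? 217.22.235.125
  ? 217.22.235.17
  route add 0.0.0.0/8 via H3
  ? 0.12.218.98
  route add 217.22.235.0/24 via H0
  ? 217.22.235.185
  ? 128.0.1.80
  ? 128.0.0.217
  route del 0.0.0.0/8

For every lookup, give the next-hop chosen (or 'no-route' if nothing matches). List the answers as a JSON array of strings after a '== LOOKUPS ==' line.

Apply in order:
  + 119.250.62.192/32 (H1) depth=32
  del 119.250.62.192/32 (clear depth 32)
  + 249.40.192.0/20 (H0) depth=20
  lookup 249.40.202.203: bits 11111001001010001100 walk d0:-→d1:-→d2:-→d3:-→d4:-→d5:-→d6:-→d7:-→d8:-→d9:-→d10:-→d11:-→d12:-→d13:-→d14:-→d15:-→d16:-→d17:-→d18:-→d19:-→d20:H0 -> H0
  del 249.40.192.0/20 (clear depth 20)
  + 0.0.0.0/0 (H1) depth=0
  + 128.0.0.0/1 (H2) depth=1
  + 217.22.235.0/24 (H1) depth=24
  lookup 217.22.235.125: bits 110110010001011011101011 walk d0:H1→d1:H2→d2:-→d3:-→d4:-→d5:-→d6:-→d7:-→d8:-→d9:-→d10:-→d11:-→d12:-→d13:-→d14:-→d15:-→d16:-→d17:-→d18:-→d19:-→d20:-→d21:-→d22:-→d23:-→d24:H1 -> H1
  lookup 217.22.235.17: bits 110110010001011011101011 walk d0:H1→d1:H2→d2:-→d3:-→d4:-→d5:-→d6:-→d7:-→d8:-→d9:-→d10:-→d11:-→d12:-→d13:-→d14:-→d15:-→d16:-→d17:-→d18:-→d19:-→d20:-→d21:-→d22:-→d23:-→d24:H1 -> H1
  + 0.0.0.0/8 (H3) depth=8
  lookup 0.12.218.98: bits 00000000 walk d0:H1→d1:-→d2:-→d3:-→d4:-→d5:-→d6:-→d7:-→d8:H3 -> H3
  + 217.22.235.0/24 (H0) depth=24
  lookup 217.22.235.185: bits 110110010001011011101011 walk d0:H1→d1:H2→d2:-→d3:-→d4:-→d5:-→d6:-→d7:-→d8:-→d9:-→d10:-→d11:-→d12:-→d13:-→d14:-→d15:-→d16:-→d17:-→d18:-→d19:-→d20:-→d21:-→d22:-→d23:-→d24:H0 -> H0
  lookup 128.0.1.80: bits 1 walk d0:H1→d1:H2 -> H2
  lookup 128.0.0.217: bits 1 walk d0:H1→d1:H2 -> H2
  del 0.0.0.0/8 (clear depth 8)

== LOOKUPS ==
["H0","H1","H1","H3","H0","H2","H2"]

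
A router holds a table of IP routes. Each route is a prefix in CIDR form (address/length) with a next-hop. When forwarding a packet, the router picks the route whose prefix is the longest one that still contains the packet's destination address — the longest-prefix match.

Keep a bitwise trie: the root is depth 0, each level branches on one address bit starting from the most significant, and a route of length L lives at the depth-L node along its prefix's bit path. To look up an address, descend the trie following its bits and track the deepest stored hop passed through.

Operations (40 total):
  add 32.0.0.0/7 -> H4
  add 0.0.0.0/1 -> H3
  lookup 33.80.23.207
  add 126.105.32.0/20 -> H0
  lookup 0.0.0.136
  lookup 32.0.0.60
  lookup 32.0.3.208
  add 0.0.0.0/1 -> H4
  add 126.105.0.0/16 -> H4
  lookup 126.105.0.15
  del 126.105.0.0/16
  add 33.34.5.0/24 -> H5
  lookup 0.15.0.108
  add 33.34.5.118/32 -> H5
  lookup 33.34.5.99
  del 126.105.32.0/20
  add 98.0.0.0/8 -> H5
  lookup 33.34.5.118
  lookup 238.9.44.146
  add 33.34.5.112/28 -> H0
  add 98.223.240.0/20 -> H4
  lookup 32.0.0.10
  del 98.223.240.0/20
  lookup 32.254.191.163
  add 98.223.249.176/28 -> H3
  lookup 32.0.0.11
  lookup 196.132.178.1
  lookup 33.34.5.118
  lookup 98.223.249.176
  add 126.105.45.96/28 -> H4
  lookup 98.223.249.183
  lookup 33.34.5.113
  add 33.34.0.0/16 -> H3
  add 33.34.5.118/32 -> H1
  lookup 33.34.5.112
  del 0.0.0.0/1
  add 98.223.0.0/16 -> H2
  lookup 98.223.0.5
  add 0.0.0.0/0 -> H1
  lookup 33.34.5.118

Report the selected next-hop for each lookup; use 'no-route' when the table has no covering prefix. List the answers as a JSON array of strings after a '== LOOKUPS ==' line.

Trace:
  add 32.0.0.0/7 -> H4 at depth 7
  add 0.0.0.0/1 -> H3 at depth 1
  Q 33.80.23.207: descend 0010000 ; hops seen [H3,H4] ; pick H4
  add 126.105.32.0/20 -> H0 at depth 20
  Q 0.0.0.136: descend 00 ; hops seen [H3] ; pick H3
  Q 32.0.0.60: descend 0010000 ; hops seen [H3,H4] ; pick H4
  Q 32.0.3.208: descend 0010000 ; hops seen [H3,H4] ; pick H4
  add 0.0.0.0/1 -> H4 at depth 1
  add 126.105.0.0/16 -> H4 at depth 16
  Q 126.105.0.15: descend 011111100110100100 ; hops seen [H4,H4] ; pick H4
  del 126.105.0.0/16 (clear depth 16)
  add 33.34.5.0/24 -> H5 at depth 24
  Q 0.15.0.108: descend 00 ; hops seen [H4] ; pick H4
  add 33.34.5.118/32 -> H5 at depth 32
  Q 33.34.5.99: descend 001000010010001000000101011 ; hops seen [H4,H4,H5] ; pick H5
  del 126.105.32.0/20 (clear depth 20)
  add 98.0.0.0/8 -> H5 at depth 8
  Q 33.34.5.118: descend 00100001001000100000010101110110 ; hops seen [H4,H4,H5,H5] ; pick H5
  Q 238.9.44.146: descend ε ; hops seen [∅] ; pick no-route
  add 33.34.5.112/28 -> H0 at depth 28
  add 98.223.240.0/20 -> H4 at depth 20
  Q 32.0.0.10: descend 0010000 ; hops seen [H4,H4] ; pick H4
  del 98.223.240.0/20 (clear depth 20)
  Q 32.254.191.163: descend 0010000 ; hops seen [H4,H4] ; pick H4
  add 98.223.249.176/28 -> H3 at depth 28
  Q 32.0.0.11: descend 0010000 ; hops seen [H4,H4] ; pick H4
  Q 196.132.178.1: descend ε ; hops seen [∅] ; pick no-route
  Q 33.34.5.118: descend 00100001001000100000010101110110 ; hops seen [H4,H4,H5,H0,H5] ; pick H5
  Q 98.223.249.176: descend 0110001011011111111110011011 ; hops seen [H4,H5,H3] ; pick H3
  add 126.105.45.96/28 -> H4 at depth 28
  Q 98.223.249.183: descend 0110001011011111111110011011 ; hops seen [H4,H5,H3] ; pick H3
  Q 33.34.5.113: descend 00100001001000100000010101110 ; hops seen [H4,H4,H5,H0] ; pick H0
  add 33.34.0.0/16 -> H3 at depth 16
  add 33.34.5.118/32 -> H1 at depth 32
  Q 33.34.5.112: descend 00100001001000100000010101110 ; hops seen [H4,H4,H3,H5,H0] ; pick H0
  del 0.0.0.0/1 (clear depth 1)
  add 98.223.0.0/16 -> H2 at depth 16
  Q 98.223.0.5: descend 0110001011011111 ; hops seen [H5,H2] ; pick H2
  add 0.0.0.0/0 -> H1 at depth 0
  Q 33.34.5.118: descend 00100001001000100000010101110110 ; hops seen [H1,H4,H3,H5,H0,H1] ; pick H1

== LOOKUPS ==
["H4","H3","H4","H4","H4","H4","H5","H5","no-route","H4","H4","H4","no-route","H5","H3","H3","H0","H0","H2","H1"]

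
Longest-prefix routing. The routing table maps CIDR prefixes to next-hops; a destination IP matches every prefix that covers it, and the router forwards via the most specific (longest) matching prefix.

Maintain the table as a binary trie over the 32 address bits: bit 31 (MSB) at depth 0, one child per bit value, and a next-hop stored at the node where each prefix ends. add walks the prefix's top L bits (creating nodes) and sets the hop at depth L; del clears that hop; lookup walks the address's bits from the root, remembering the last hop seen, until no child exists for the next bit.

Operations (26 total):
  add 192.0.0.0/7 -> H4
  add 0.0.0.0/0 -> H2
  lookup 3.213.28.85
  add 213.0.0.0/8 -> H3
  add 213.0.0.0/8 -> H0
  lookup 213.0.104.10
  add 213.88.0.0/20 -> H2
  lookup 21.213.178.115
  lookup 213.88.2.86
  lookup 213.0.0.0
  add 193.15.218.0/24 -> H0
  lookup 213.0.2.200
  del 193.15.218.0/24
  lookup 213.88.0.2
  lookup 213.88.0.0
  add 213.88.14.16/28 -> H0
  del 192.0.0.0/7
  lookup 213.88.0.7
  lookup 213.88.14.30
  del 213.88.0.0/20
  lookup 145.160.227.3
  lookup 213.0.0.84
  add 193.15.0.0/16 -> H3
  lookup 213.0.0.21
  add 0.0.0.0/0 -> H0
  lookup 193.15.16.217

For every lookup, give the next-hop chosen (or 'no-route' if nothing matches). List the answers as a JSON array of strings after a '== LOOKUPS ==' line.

Process each operation:
  + 192.0.0.0/7 (H4) depth=7
  + 0.0.0.0/0 (H2) depth=0
  Q 3.213.28.85: descend ε ; hops seen [H2] ; pick H2
  + 213.0.0.0/8 (H3) depth=8
  + 213.0.0.0/8 (H0) depth=8
  Q 213.0.104.10: descend 11010101 ; hops seen [H2,H0] ; pick H0
  + 213.88.0.0/20 (H2) depth=20
  Q 21.213.178.115: descend ε ; hops seen [H2] ; pick H2
  Q 213.88.2.86: descend 11010101010110000000 ; hops seen [H2,H0,H2] ; pick H2
  Q 213.0.0.0: descend 110101010 ; hops seen [H2,H0] ; pick H0
  + 193.15.218.0/24 (H0) depth=24
  Q 213.0.2.200: descend 110101010 ; hops seen [H2,H0] ; pick H0
  - 193.15.218.0/24 clear@24
  Q 213.88.0.2: descend 11010101010110000000 ; hops seen [H2,H0,H2] ; pick H2
  Q 213.88.0.0: descend 11010101010110000000 ; hops seen [H2,H0,H2] ; pick H2
  + 213.88.14.16/28 (H0) depth=28
  - 192.0.0.0/7 clear@7
  Q 213.88.0.7: descend 11010101010110000000 ; hops seen [H2,H0,H2] ; pick H2
  Q 213.88.14.30: descend 1101010101011000000011100001 ; hops seen [H2,H0,H2,H0] ; pick H0
  - 213.88.0.0/20 clear@20
  Q 145.160.227.3: descend 1 ; hops seen [H2] ; pick H2
  Q 213.0.0.84: descend 110101010 ; hops seen [H2,H0] ; pick H0
  + 193.15.0.0/16 (H3) depth=16
  Q 213.0.0.21: descend 110101010 ; hops seen [H2,H0] ; pick H0
  + 0.0.0.0/0 (H0) depth=0
  Q 193.15.16.217: descend 1100000100001111 ; hops seen [H0,H3] ; pick H3

== LOOKUPS ==
["H2","H0","H2","H2","H0","H0","H2","H2","H2","H0","H2","H0","H0","H3"]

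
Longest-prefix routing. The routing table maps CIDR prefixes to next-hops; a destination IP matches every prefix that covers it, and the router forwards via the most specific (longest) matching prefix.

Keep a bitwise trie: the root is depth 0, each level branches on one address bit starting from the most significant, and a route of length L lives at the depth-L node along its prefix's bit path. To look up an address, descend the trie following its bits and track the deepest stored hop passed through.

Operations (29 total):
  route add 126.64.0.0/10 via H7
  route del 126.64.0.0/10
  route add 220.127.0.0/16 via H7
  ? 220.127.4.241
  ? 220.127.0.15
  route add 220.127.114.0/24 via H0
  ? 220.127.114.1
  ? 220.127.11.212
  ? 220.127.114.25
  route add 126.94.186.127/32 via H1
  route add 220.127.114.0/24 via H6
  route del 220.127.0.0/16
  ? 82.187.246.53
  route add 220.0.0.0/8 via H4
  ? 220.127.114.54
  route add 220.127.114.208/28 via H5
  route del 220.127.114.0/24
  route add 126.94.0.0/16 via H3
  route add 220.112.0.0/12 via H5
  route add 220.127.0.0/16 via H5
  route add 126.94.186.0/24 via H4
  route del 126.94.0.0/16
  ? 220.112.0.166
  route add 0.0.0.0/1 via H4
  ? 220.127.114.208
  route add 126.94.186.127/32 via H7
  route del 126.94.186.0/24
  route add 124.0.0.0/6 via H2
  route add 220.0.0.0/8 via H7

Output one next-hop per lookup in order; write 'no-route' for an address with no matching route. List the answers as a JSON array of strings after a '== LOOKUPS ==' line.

Trace:
  + 126.64.0.0/10 (H7) depth=10
  del 126.64.0.0/10 (clear depth 10)
  + 220.127.0.0/16 (H7) depth=16
  lookup 220.127.4.241: bits 1101110001111111 walk d0:-→d1:-→d2:-→d3:-→d4:-→d5:-→d6:-→d7:-→d8:-→d9:-→d10:-→d11:-→d12:-→d13:-→d14:-→d15:-→d16:H7 -> H7
  lookup 220.127.0.15: bits 1101110001111111 walk d0:-→d1:-→d2:-→d3:-→d4:-→d5:-→d6:-→d7:-→d8:-→d9:-→d10:-→d11:-→d12:-→d13:-→d14:-→d15:-→d16:H7 -> H7
  + 220.127.114.0/24 (H0) depth=24
  lookup 220.127.114.1: bits 110111000111111101110010 walk d0:-→d1:-→d2:-→d3:-→d4:-→d5:-→d6:-→d7:-→d8:-→d9:-→d10:-→d11:-→d12:-→d13:-→d14:-→d15:-→d16:H7→d17:-→d18:-→d19:-→d20:-→d21:-→d22:-→d23:-→d24:H0 -> H0
  lookup 220.127.11.212: bits 11011100011111110 walk d0:-→d1:-→d2:-→d3:-→d4:-→d5:-→d6:-→d7:-→d8:-→d9:-→d10:-→d11:-→d12:-→d13:-→d14:-→d15:-→d16:H7→d17:- -> H7
  lookup 220.127.114.25: bits 110111000111111101110010 walk d0:-→d1:-→d2:-→d3:-→d4:-→d5:-→d6:-→d7:-→d8:-→d9:-→d10:-→d11:-→d12:-→d13:-→d14:-→d15:-→d16:H7→d17:-→d18:-→d19:-→d20:-→d21:-→d22:-→d23:-→d24:H0 -> H0
  + 126.94.186.127/32 (H1) depth=32
  + 220.127.114.0/24 (H6) depth=24
  del 220.127.0.0/16 (clear depth 16)
  lookup 82.187.246.53: bits 01 walk d0:-→d1:-→d2:- -> no-route
  + 220.0.0.0/8 (H4) depth=8
  lookup 220.127.114.54: bits 110111000111111101110010 walk d0:-→d1:-→d2:-→d3:-→d4:-→d5:-→d6:-→d7:-→d8:H4→d9:-→d10:-→d11:-→d12:-→d13:-→d14:-→d15:-→d16:-→d17:-→d18:-→d19:-→d20:-→d21:-→d22:-→d23:-→d24:H6 -> H6
  + 220.127.114.208/28 (H5) depth=28
  del 220.127.114.0/24 (clear depth 24)
  + 126.94.0.0/16 (H3) depth=16
  + 220.112.0.0/12 (H5) depth=12
  + 220.127.0.0/16 (H5) depth=16
  + 126.94.186.0/24 (H4) depth=24
  del 126.94.0.0/16 (clear depth 16)
  lookup 220.112.0.166: bits 110111000111 walk d0:-→d1:-→d2:-→d3:-→d4:-→d5:-→d6:-→d7:-→d8:H4→d9:-→d10:-→d11:-→d12:H5 -> H5
  + 0.0.0.0/1 (H4) depth=1
  lookup 220.127.114.208: bits 1101110001111111011100101101 walk d0:-→d1:-→d2:-→d3:-→d4:-→d5:-→d6:-→d7:-→d8:H4→d9:-→d10:-→d11:-→d12:H5→d13:-→d14:-→d15:-→d16:H5→d17:-→d18:-→d19:-→d20:-→d21:-→d22:-→d23:-→d24:-→d25:-→d26:-→d27:-→d28:H5 -> H5
  + 126.94.186.127/32 (H7) depth=32
  del 126.94.186.0/24 (clear depth 24)
  + 124.0.0.0/6 (H2) depth=6
  + 220.0.0.0/8 (H7) depth=8

== LOOKUPS ==
["H7","H7","H0","H7","H0","no-route","H6","H5","H5"]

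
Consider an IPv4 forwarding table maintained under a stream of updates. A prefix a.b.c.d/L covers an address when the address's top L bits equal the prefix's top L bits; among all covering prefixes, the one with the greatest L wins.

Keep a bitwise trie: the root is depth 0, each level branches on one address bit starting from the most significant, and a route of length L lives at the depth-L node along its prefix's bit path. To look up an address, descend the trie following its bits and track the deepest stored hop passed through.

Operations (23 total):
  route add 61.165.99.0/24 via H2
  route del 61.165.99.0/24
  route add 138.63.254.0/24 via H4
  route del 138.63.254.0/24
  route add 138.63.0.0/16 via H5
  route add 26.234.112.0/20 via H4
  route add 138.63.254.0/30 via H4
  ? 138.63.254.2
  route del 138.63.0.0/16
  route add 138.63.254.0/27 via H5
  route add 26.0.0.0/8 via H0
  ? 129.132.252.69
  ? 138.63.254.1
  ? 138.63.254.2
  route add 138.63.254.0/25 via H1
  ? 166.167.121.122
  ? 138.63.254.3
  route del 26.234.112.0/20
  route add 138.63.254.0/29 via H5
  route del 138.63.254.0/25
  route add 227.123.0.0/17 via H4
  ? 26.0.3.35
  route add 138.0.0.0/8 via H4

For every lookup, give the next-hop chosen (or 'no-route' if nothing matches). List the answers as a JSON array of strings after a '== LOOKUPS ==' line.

Process each operation:
  + 61.165.99.0/24 (H2) depth=24
  - 61.165.99.0/24 clear@24
  + 138.63.254.0/24 (H4) depth=24
  - 138.63.254.0/24 clear@24
  + 138.63.0.0/16 (H5) depth=16
  + 26.234.112.0/20 (H4) depth=20
  + 138.63.254.0/30 (H4) depth=30
  lookup 138.63.254.2: bits 100010100011111111111110000000 walk d0:-→d1:-→d2:-→d3:-→d4:-→d5:-→d6:-→d7:-→d8:-→d9:-→d10:-→d11:-→d12:-→d13:-→d14:-→d15:-→d16:H5→d17:-→d18:-→d19:-→d20:-→d21:-→d22:-→d23:-→d24:-→d25:-→d26:-→d27:-→d28:-→d29:-→d30:H4 -> H4
  - 138.63.0.0/16 clear@16
  + 138.63.254.0/27 (H5) depth=27
  + 26.0.0.0/8 (H0) depth=8
  lookup 129.132.252.69: bits 1000 walk d0:-→d1:-→d2:-→d3:-→d4:- -> no-route
  lookup 138.63.254.1: bits 100010100011111111111110000000 walk d0:-→d1:-→d2:-→d3:-→d4:-→d5:-→d6:-→d7:-→d8:-→d9:-→d10:-→d11:-→d12:-→d13:-→d14:-→d15:-→d16:-→d17:-→d18:-→d19:-→d20:-→d21:-→d22:-→d23:-→d24:-→d25:-→d26:-→d27:H5→d28:-→d29:-→d30:H4 -> H4
  lookup 138.63.254.2: bits 100010100011111111111110000000 walk d0:-→d1:-→d2:-→d3:-→d4:-→d5:-→d6:-→d7:-→d8:-→d9:-→d10:-→d11:-→d12:-→d13:-→d14:-→d15:-→d16:-→d17:-→d18:-→d19:-→d20:-→d21:-→d22:-→d23:-→d24:-→d25:-→d26:-→d27:H5→d28:-→d29:-→d30:H4 -> H4
  + 138.63.254.0/25 (H1) depth=25
  lookup 166.167.121.122: bits 10 walk d0:-→d1:-→d2:- -> no-route
  lookup 138.63.254.3: bits 100010100011111111111110000000 walk d0:-→d1:-→d2:-→d3:-→d4:-→d5:-→d6:-→d7:-→d8:-→d9:-→d10:-→d11:-→d12:-→d13:-→d14:-→d15:-→d16:-→d17:-→d18:-→d19:-→d20:-→d21:-→d22:-→d23:-→d24:-→d25:H1→d26:-→d27:H5→d28:-→d29:-→d30:H4 -> H4
  - 26.234.112.0/20 clear@20
  + 138.63.254.0/29 (H5) depth=29
  - 138.63.254.0/25 clear@25
  + 227.123.0.0/17 (H4) depth=17
  lookup 26.0.3.35: bits 00011010 walk d0:-→d1:-→d2:-→d3:-→d4:-→d5:-→d6:-→d7:-→d8:H0 -> H0
  + 138.0.0.0/8 (H4) depth=8

== LOOKUPS ==
["H4","no-route","H4","H4","no-route","H4","H0"]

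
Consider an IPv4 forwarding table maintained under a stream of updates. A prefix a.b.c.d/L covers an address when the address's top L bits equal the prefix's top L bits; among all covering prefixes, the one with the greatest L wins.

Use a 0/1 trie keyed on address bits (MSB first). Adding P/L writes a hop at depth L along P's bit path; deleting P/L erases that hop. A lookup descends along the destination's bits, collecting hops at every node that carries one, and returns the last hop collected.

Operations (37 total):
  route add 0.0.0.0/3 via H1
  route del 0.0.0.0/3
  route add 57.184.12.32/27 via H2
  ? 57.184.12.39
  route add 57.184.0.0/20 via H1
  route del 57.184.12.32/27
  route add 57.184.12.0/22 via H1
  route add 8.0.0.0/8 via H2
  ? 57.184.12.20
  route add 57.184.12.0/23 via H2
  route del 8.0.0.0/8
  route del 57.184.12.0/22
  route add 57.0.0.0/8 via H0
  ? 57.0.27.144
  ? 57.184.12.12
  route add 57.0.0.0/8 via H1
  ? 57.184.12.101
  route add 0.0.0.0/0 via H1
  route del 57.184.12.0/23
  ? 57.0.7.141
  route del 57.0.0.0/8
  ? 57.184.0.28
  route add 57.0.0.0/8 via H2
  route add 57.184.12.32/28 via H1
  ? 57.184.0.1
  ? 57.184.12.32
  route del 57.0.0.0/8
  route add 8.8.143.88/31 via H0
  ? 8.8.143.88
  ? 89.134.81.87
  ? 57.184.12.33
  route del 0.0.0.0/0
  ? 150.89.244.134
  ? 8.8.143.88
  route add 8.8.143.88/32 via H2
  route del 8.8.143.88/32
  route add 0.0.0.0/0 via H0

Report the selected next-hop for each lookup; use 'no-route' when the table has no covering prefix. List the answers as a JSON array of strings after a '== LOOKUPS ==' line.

Process each operation:
  + 0.0.0.0/3 (H1) depth=3
  - 0.0.0.0/3 clear@3
  + 57.184.12.32/27 (H2) depth=27
  lookup 57.184.12.39: bits 001110011011100000001100001 walk d0:-→d1:-→d2:-→d3:-→d4:-→d5:-→d6:-→d7:-→d8:-→d9:-→d10:-→d11:-→d12:-→d13:-→d14:-→d15:-→d16:-→d17:-→d18:-→d19:-→d20:-→d21:-→d22:-→d23:-→d24:-→d25:-→d26:-→d27:H2 -> H2
  + 57.184.0.0/20 (H1) depth=20
  - 57.184.12.32/27 clear@27
  + 57.184.12.0/22 (H1) depth=22
  + 8.0.0.0/8 (H2) depth=8
  lookup 57.184.12.20: bits 00111001101110000000110000 walk d0:-→d1:-→d2:-→d3:-→d4:-→d5:-→d6:-→d7:-→d8:-→d9:-→d10:-→d11:-→d12:-→d13:-→d14:-→d15:-→d16:-→d17:-→d18:-→d19:-→d20:H1→d21:-→d22:H1→d23:-→d24:-→d25:-→d26:- -> H1
  + 57.184.12.0/23 (H2) depth=23
  - 8.0.0.0/8 clear@8
  - 57.184.12.0/22 clear@22
  + 57.0.0.0/8 (H0) depth=8
  lookup 57.0.27.144: bits 00111001 walk d0:-→d1:-→d2:-→d3:-→d4:-→d5:-→d6:-→d7:-→d8:H0 -> H0
  lookup 57.184.12.12: bits 00111001101110000000110000 walk d0:-→d1:-→d2:-→d3:-→d4:-→d5:-→d6:-→d7:-→d8:H0→d9:-→d10:-→d11:-→d12:-→d13:-→d14:-→d15:-→d16:-→d17:-→d18:-→d19:-→d20:H1→d21:-→d22:-→d23:H2→d24:-→d25:-→d26:- -> H2
  + 57.0.0.0/8 (H1) depth=8
  lookup 57.184.12.101: bits 0011100110111000000011000 walk d0:-→d1:-→d2:-→d3:-→d4:-→d5:-→d6:-→d7:-→d8:H1→d9:-→d10:-→d11:-→d12:-→d13:-→d14:-→d15:-→d16:-→d17:-→d18:-→d19:-→d20:H1→d21:-→d22:-→d23:H2→d24:-→d25:- -> H2
  + 0.0.0.0/0 (H1) depth=0
  - 57.184.12.0/23 clear@23
  lookup 57.0.7.141: bits 00111001 walk d0:H1→d1:-→d2:-→d3:-→d4:-→d5:-→d6:-→d7:-→d8:H1 -> H1
  - 57.0.0.0/8 clear@8
  lookup 57.184.0.28: bits 00111001101110000000 walk d0:H1→d1:-→d2:-→d3:-→d4:-→d5:-→d6:-→d7:-→d8:-→d9:-→d10:-→d11:-→d12:-→d13:-→d14:-→d15:-→d16:-→d17:-→d18:-→d19:-→d20:H1 -> H1
  + 57.0.0.0/8 (H2) depth=8
  + 57.184.12.32/28 (H1) depth=28
  lookup 57.184.0.1: bits 00111001101110000000 walk d0:H1→d1:-→d2:-→d3:-→d4:-→d5:-→d6:-→d7:-→d8:H2→d9:-→d10:-→d11:-→d12:-→d13:-→d14:-→d15:-→d16:-→d17:-→d18:-→d19:-→d20:H1 -> H1
  lookup 57.184.12.32: bits 0011100110111000000011000010 walk d0:H1→d1:-→d2:-→d3:-→d4:-→d5:-→d6:-→d7:-→d8:H2→d9:-→d10:-→d11:-→d12:-→d13:-→d14:-→d15:-→d16:-→d17:-→d18:-→d19:-→d20:H1→d21:-→d22:-→d23:-→d24:-→d25:-→d26:-→d27:-→d28:H1 -> H1
  - 57.0.0.0/8 clear@8
  + 8.8.143.88/31 (H0) depth=31
  lookup 8.8.143.88: bits 0000100000001000100011110101100 walk d0:H1→d1:-→d2:-→d3:-→d4:-→d5:-→d6:-→d7:-→d8:-→d9:-→d10:-→d11:-→d12:-→d13:-→d14:-→d15:-→d16:-→d17:-→d18:-→d19:-→d20:-→d21:-→d22:-→d23:-→d24:-→d25:-→d26:-→d27:-→d28:-→d29:-→d30:-→d31:H0 -> H0
  lookup 89.134.81.87: bits 0 walk d0:H1→d1:- -> H1
  lookup 57.184.12.33: bits 0011100110111000000011000010 walk d0:H1→d1:-→d2:-→d3:-→d4:-→d5:-→d6:-→d7:-→d8:-→d9:-→d10:-→d11:-→d12:-→d13:-→d14:-→d15:-→d16:-→d17:-→d18:-→d19:-→d20:H1→d21:-→d22:-→d23:-→d24:-→d25:-→d26:-→d27:-→d28:H1 -> H1
  - 0.0.0.0/0 clear@0
  lookup 150.89.244.134: bits ε walk d0:- -> no-route
  lookup 8.8.143.88: bits 0000100000001000100011110101100 walk d0:-→d1:-→d2:-→d3:-→d4:-→d5:-→d6:-→d7:-→d8:-→d9:-→d10:-→d11:-→d12:-→d13:-→d14:-→d15:-→d16:-→d17:-→d18:-→d19:-→d20:-→d21:-→d22:-→d23:-→d24:-→d25:-→d26:-→d27:-→d28:-→d29:-→d30:-→d31:H0 -> H0
  + 8.8.143.88/32 (H2) depth=32
  - 8.8.143.88/32 clear@32
  + 0.0.0.0/0 (H0) depth=0

== LOOKUPS ==
["H2","H1","H0","H2","H2","H1","H1","H1","H1","H0","H1","H1","no-route","H0"]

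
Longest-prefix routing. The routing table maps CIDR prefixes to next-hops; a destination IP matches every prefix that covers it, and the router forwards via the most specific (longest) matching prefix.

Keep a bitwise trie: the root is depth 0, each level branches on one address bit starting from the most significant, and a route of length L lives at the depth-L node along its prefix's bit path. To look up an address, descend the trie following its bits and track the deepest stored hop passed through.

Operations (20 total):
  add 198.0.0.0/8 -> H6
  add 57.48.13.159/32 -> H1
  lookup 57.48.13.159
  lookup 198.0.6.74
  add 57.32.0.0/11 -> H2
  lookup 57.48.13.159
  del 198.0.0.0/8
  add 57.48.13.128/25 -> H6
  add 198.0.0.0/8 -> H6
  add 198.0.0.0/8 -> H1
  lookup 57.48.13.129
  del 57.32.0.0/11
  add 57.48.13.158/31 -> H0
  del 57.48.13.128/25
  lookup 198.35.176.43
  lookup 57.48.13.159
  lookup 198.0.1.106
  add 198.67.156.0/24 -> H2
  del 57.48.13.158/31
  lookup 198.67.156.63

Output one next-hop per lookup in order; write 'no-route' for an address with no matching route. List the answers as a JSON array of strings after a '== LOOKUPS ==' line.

Process each operation:
  add 198.0.0.0/8 -> H6 at depth 8
  add 57.48.13.159/32 -> H1 at depth 32
  lookup 57.48.13.159: bits 00111001001100000000110110011111 walk d0:-→d1:-→d2:-→d3:-→d4:-→d5:-→d6:-→d7:-→d8:-→d9:-→d10:-→d11:-→d12:-→d13:-→d14:-→d15:-→d16:-→d17:-→d18:-→d19:-→d20:-→d21:-→d22:-→d23:-→d24:-→d25:-→d26:-→d27:-→d28:-→d29:-→d30:-→d31:-→d32:H1 -> H1
  lookup 198.0.6.74: bits 11000110 walk d0:-→d1:-→d2:-→d3:-→d4:-→d5:-→d6:-→d7:-→d8:H6 -> H6
  add 57.32.0.0/11 -> H2 at depth 11
  lookup 57.48.13.159: bits 00111001001100000000110110011111 walk d0:-→d1:-→d2:-→d3:-→d4:-→d5:-→d6:-→d7:-→d8:-→d9:-→d10:-→d11:H2→d12:-→d13:-→d14:-→d15:-→d16:-→d17:-→d18:-→d19:-→d20:-→d21:-→d22:-→d23:-→d24:-→d25:-→d26:-→d27:-→d28:-→d29:-→d30:-→d31:-→d32:H1 -> H1
  del 198.0.0.0/8 (clear depth 8)
  add 57.48.13.128/25 -> H6 at depth 25
  add 198.0.0.0/8 -> H6 at depth 8
  add 198.0.0.0/8 -> H1 at depth 8
  lookup 57.48.13.129: bits 001110010011000000001101100 walk d0:-→d1:-→d2:-→d3:-→d4:-→d5:-→d6:-→d7:-→d8:-→d9:-→d10:-→d11:H2→d12:-→d13:-→d14:-→d15:-→d16:-→d17:-→d18:-→d19:-→d20:-→d21:-→d22:-→d23:-→d24:-→d25:H6→d26:-→d27:- -> H6
  del 57.32.0.0/11 (clear depth 11)
  add 57.48.13.158/31 -> H0 at depth 31
  del 57.48.13.128/25 (clear depth 25)
  lookup 198.35.176.43: bits 11000110 walk d0:-→d1:-→d2:-→d3:-→d4:-→d5:-→d6:-→d7:-→d8:H1 -> H1
  lookup 57.48.13.159: bits 00111001001100000000110110011111 walk d0:-→d1:-→d2:-→d3:-→d4:-→d5:-→d6:-→d7:-→d8:-→d9:-→d10:-→d11:-→d12:-→d13:-→d14:-→d15:-→d16:-→d17:-→d18:-→d19:-→d20:-→d21:-→d22:-→d23:-→d24:-→d25:-→d26:-→d27:-→d28:-→d29:-→d30:-→d31:H0→d32:H1 -> H1
  lookup 198.0.1.106: bits 11000110 walk d0:-→d1:-→d2:-→d3:-→d4:-→d5:-→d6:-→d7:-→d8:H1 -> H1
  add 198.67.156.0/24 -> H2 at depth 24
  del 57.48.13.158/31 (clear depth 31)
  lookup 198.67.156.63: bits 110001100100001110011100 walk d0:-→d1:-→d2:-→d3:-→d4:-→d5:-→d6:-→d7:-→d8:H1→d9:-→d10:-→d11:-→d12:-→d13:-→d14:-→d15:-→d16:-→d17:-→d18:-→d19:-→d20:-→d21:-→d22:-→d23:-→d24:H2 -> H2

== LOOKUPS ==
["H1","H6","H1","H6","H1","H1","H1","H2"]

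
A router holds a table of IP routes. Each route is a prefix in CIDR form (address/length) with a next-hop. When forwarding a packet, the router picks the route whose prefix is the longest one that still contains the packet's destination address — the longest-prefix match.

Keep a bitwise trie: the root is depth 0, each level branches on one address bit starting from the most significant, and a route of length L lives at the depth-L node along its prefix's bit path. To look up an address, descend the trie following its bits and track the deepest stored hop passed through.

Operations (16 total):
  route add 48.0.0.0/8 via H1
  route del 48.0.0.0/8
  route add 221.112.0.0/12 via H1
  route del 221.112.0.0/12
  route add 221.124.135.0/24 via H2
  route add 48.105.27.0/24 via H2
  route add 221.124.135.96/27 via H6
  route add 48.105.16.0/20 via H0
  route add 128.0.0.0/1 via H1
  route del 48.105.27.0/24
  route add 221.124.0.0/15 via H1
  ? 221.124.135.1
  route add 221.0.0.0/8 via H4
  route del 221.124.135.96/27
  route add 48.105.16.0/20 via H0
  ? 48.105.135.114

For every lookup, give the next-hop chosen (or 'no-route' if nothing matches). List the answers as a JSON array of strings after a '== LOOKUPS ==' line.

Process each operation:
  add 48.0.0.0/8 -> H1 at depth 8
  - 48.0.0.0/8 clear@8
  add 221.112.0.0/12 -> H1 at depth 12
  - 221.112.0.0/12 clear@12
  add 221.124.135.0/24 -> H2 at depth 24
  add 48.105.27.0/24 -> H2 at depth 24
  add 221.124.135.96/27 -> H6 at depth 27
  add 48.105.16.0/20 -> H0 at depth 20
  add 128.0.0.0/1 -> H1 at depth 1
  - 48.105.27.0/24 clear@24
  add 221.124.0.0/15 -> H1 at depth 15
  lookup 221.124.135.1: bits 1101110101111100100001110 walk d0:-→d1:H1→d2:-→d3:-→d4:-→d5:-→d6:-→d7:-→d8:-→d9:-→d10:-→d11:-→d12:-→d13:-→d14:-→d15:H1→d16:-→d17:-→d18:-→d19:-→d20:-→d21:-→d22:-→d23:-→d24:H2→d25:- -> H2
  add 221.0.0.0/8 -> H4 at depth 8
  - 221.124.135.96/27 clear@27
  add 48.105.16.0/20 -> H0 at depth 20
  lookup 48.105.135.114: bits 0011000001101001 walk d0:-→d1:-→d2:-→d3:-→d4:-→d5:-→d6:-→d7:-→d8:-→d9:-→d10:-→d11:-→d12:-→d13:-→d14:-→d15:-→d16:- -> no-route

== LOOKUPS ==
["H2","no-route"]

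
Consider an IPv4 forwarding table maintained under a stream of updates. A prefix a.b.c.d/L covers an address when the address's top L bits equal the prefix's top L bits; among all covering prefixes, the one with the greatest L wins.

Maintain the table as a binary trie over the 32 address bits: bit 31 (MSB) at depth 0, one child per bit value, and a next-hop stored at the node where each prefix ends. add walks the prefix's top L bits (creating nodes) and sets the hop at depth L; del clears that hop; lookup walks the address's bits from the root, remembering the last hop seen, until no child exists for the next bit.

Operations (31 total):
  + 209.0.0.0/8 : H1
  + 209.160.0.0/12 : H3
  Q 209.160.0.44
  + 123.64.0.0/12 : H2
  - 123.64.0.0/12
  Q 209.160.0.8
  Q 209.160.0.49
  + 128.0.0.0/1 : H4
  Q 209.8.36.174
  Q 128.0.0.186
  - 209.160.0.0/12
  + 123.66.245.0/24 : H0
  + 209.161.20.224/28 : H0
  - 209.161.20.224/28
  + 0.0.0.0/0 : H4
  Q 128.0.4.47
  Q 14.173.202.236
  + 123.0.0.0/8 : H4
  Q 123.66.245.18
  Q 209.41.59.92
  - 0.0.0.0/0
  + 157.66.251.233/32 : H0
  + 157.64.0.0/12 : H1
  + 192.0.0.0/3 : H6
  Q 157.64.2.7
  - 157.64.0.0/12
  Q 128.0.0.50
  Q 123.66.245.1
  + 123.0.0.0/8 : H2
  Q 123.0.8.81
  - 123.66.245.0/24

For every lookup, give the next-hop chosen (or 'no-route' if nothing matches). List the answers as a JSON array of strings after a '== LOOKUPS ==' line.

Trace:
  + 209.0.0.0/8 (H1) depth=8
  + 209.160.0.0/12 (H3) depth=12
  Q 209.160.0.44: descend 110100011010 ; hops seen [H1,H3] ; pick H3
  + 123.64.0.0/12 (H2) depth=12
  - 123.64.0.0/12 clear@12
  Q 209.160.0.8: descend 110100011010 ; hops seen [H1,H3] ; pick H3
  Q 209.160.0.49: descend 110100011010 ; hops seen [H1,H3] ; pick H3
  + 128.0.0.0/1 (H4) depth=1
  Q 209.8.36.174: descend 11010001 ; hops seen [H4,H1] ; pick H1
  Q 128.0.0.186: descend 1 ; hops seen [H4] ; pick H4
  - 209.160.0.0/12 clear@12
  + 123.66.245.0/24 (H0) depth=24
  + 209.161.20.224/28 (H0) depth=28
  - 209.161.20.224/28 clear@28
  + 0.0.0.0/0 (H4) depth=0
  Q 128.0.4.47: descend 1 ; hops seen [H4,H4] ; pick H4
  Q 14.173.202.236: descend 0 ; hops seen [H4] ; pick H4
  + 123.0.0.0/8 (H4) depth=8
  Q 123.66.245.18: descend 011110110100001011110101 ; hops seen [H4,H4,H0] ; pick H0
  Q 209.41.59.92: descend 11010001 ; hops seen [H4,H4,H1] ; pick H1
  - 0.0.0.0/0 clear@0
  + 157.66.251.233/32 (H0) depth=32
  + 157.64.0.0/12 (H1) depth=12
  + 192.0.0.0/3 (H6) depth=3
  Q 157.64.2.7: descend 10011101010000 ; hops seen [H4,H1] ; pick H1
  - 157.64.0.0/12 clear@12
  Q 128.0.0.50: descend 100 ; hops seen [H4] ; pick H4
  Q 123.66.245.1: descend 011110110100001011110101 ; hops seen [H4,H0] ; pick H0
  + 123.0.0.0/8 (H2) depth=8
  Q 123.0.8.81: descend 011110110 ; hops seen [H2] ; pick H2
  - 123.66.245.0/24 clear@24

== LOOKUPS ==
["H3","H3","H3","H1","H4","H4","H4","H0","H1","H1","H4","H0","H2"]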